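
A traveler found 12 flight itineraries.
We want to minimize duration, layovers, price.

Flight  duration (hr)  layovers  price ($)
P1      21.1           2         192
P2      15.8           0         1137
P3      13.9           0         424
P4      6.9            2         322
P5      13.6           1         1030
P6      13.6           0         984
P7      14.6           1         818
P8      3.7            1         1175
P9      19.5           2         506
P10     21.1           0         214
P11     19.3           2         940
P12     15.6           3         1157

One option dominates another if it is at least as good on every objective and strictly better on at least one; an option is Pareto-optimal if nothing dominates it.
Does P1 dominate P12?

No

P1 vs P12: P1 is worse on duration (21.1 vs 15.6), so it does not dominate P12.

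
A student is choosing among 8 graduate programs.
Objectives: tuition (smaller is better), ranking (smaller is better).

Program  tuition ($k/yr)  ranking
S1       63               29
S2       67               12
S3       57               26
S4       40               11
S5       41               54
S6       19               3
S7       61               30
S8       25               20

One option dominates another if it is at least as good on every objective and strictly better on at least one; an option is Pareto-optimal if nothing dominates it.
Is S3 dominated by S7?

S7 vs S3: S7 is worse on tuition (61 vs 57), so it does not dominate S3.

No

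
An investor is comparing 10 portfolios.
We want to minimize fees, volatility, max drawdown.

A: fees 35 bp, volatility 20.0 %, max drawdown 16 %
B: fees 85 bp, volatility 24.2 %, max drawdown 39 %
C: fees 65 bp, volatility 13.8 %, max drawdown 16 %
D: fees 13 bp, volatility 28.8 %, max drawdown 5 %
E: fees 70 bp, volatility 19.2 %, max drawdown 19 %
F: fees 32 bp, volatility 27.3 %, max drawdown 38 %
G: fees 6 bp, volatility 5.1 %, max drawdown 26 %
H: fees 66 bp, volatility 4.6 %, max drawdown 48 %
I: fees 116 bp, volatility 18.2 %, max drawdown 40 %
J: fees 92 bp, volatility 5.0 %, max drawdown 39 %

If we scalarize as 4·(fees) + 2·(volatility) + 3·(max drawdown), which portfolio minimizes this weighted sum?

A: 4·35 + 2·20.0 + 3·16 = 228.0
B: 4·85 + 2·24.2 + 3·39 = 505.4
C: 4·65 + 2·13.8 + 3·16 = 335.6
D: 4·13 + 2·28.8 + 3·5 = 124.6
E: 4·70 + 2·19.2 + 3·19 = 375.4
F: 4·32 + 2·27.3 + 3·38 = 296.6
G: 4·6 + 2·5.1 + 3·26 = 112.2
H: 4·66 + 2·4.6 + 3·48 = 417.2
I: 4·116 + 2·18.2 + 3·40 = 620.4
J: 4·92 + 2·5.0 + 3·39 = 495.0
Lowest: G at 112.2.

G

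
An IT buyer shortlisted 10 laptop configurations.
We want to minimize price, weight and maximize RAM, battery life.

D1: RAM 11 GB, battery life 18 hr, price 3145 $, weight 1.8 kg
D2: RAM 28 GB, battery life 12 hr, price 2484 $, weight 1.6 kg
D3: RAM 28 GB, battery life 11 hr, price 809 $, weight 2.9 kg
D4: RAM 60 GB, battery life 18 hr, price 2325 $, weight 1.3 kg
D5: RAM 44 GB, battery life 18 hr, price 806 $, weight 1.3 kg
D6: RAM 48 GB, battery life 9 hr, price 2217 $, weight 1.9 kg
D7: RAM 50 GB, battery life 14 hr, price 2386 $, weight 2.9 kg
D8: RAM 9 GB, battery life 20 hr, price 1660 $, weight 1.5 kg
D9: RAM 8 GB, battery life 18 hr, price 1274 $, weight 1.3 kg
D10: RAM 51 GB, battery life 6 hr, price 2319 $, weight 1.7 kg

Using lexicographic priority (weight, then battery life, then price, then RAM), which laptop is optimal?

First minimize weight: best is 1.3, kept {D4, D5, D9}.
Then maximize battery life: best is 18, kept {D4, D5, D9}.
Then minimize price: best is 806, kept {D5}.

D5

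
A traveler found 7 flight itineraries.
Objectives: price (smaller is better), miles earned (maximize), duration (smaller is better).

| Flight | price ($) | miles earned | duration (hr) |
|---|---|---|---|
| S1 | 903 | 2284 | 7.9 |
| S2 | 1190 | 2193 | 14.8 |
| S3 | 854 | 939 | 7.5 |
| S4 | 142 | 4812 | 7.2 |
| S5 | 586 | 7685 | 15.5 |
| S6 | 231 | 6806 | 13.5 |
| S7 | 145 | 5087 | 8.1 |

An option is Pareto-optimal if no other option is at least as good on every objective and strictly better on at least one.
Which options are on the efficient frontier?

S4, S5, S6, S7

S1: dominated by S4 (price 142≤903, miles earned 4812≥2284, duration 7.2≤7.9).
S2: dominated by S1 (price 903≤1190, miles earned 2284≥2193, duration 7.9≤14.8).
S3: dominated by S4 (price 142≤854, miles earned 4812≥939, duration 7.2≤7.5).
S4: not dominated (best price).
S5: not dominated (best miles earned).
S6: not dominated.
S7: not dominated.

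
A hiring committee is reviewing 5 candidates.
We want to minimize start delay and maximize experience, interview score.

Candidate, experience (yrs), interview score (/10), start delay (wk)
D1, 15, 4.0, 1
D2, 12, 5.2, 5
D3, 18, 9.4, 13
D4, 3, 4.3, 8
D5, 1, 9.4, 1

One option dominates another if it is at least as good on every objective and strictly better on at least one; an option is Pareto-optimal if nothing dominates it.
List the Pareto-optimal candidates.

D1, D2, D3, D5

D1: not dominated.
D2: not dominated.
D3: not dominated (best experience).
D4: dominated by D2 (experience 12≥3, interview score 5.2≥4.3, start delay 5≤8).
D5: not dominated.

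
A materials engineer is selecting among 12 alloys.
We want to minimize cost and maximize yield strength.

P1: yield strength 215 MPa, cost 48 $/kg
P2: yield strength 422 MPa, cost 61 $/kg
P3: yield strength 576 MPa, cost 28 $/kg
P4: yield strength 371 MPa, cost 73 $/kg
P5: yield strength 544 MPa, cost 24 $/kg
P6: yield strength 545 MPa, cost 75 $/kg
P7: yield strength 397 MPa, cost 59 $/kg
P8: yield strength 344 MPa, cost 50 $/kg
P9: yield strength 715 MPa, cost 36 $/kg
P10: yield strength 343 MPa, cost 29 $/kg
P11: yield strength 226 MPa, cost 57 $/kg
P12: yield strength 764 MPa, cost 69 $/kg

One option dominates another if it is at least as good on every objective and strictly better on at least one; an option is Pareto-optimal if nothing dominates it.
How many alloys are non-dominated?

P1: dominated by P3 (yield strength 576≥215, cost 28≤48).
P2: dominated by P3 (yield strength 576≥422, cost 28≤61).
P3: not dominated.
P4: dominated by P2 (yield strength 422≥371, cost 61≤73).
P5: not dominated (best cost).
P6: dominated by P3 (yield strength 576≥545, cost 28≤75).
P7: dominated by P3 (yield strength 576≥397, cost 28≤59).
P8: dominated by P3 (yield strength 576≥344, cost 28≤50).
P9: not dominated.
P10: dominated by P3 (yield strength 576≥343, cost 28≤29).
P11: dominated by P3 (yield strength 576≥226, cost 28≤57).
P12: not dominated (best yield strength).
Pareto-optimal: P3, P5, P9, P12 → 4.

4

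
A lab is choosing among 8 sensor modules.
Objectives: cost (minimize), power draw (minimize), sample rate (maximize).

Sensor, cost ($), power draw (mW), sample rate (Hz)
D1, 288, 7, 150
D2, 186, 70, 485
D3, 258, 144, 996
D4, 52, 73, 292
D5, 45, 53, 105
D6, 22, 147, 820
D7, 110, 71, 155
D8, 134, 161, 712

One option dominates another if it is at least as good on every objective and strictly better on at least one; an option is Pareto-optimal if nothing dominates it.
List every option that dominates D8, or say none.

D6

D6: cost 22≤134, power draw 147≤161, sample rate 820≥712 — dominates D8.
Others (D1, D2, D3, D4, D5, D7) are each worse than D8 on at least one objective.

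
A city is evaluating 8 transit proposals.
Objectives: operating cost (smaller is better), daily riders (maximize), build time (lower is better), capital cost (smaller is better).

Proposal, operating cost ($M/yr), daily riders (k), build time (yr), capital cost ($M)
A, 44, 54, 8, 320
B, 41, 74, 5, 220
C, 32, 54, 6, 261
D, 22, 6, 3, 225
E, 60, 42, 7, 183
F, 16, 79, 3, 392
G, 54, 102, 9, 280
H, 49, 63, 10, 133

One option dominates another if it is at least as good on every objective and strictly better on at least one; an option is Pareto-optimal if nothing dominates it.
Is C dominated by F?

F vs C: F is worse on capital cost (392 vs 261), so it does not dominate C.

No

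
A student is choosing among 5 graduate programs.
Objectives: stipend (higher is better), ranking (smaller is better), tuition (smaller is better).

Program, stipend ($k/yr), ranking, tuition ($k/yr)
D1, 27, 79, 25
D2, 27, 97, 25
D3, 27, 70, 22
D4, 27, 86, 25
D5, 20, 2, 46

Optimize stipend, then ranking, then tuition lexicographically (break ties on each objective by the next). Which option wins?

First maximize stipend: best is 27, kept {D1, D2, D3, D4}.
Then minimize ranking: best is 70, kept {D3}.

D3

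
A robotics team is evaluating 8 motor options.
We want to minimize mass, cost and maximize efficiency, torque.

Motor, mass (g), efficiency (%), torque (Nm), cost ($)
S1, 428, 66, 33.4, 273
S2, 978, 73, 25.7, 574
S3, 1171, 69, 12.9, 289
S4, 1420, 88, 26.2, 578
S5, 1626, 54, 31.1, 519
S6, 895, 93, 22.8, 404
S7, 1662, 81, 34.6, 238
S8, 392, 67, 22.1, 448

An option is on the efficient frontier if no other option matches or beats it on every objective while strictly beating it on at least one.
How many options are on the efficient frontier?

7

S1: not dominated.
S2: not dominated.
S3: not dominated.
S4: not dominated.
S5: dominated by S1 (mass 428≤1626, efficiency 66≥54, torque 33.4≥31.1, cost 273≤519).
S6: not dominated (best efficiency).
S7: not dominated (best torque).
S8: not dominated (best mass).
Pareto-optimal: S1, S2, S3, S4, S6, S7, S8 → 7.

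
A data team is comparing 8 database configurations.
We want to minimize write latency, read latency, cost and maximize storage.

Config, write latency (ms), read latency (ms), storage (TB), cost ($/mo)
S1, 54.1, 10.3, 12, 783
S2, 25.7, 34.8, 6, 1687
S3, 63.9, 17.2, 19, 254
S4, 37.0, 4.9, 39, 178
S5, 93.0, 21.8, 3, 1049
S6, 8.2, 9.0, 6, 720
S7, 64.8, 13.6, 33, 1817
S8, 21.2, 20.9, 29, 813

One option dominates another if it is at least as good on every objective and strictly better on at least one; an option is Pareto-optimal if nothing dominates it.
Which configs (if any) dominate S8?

none

S1: worse on write latency (54.1 vs 21.2).
S2: worse on write latency (25.7 vs 21.2).
S3: worse on write latency (63.9 vs 21.2).
S4: worse on write latency (37.0 vs 21.2).
S5: worse on write latency (93.0 vs 21.2).
S6: worse on storage (6 vs 29).
S7: worse on write latency (64.8 vs 21.2).
No option dominates S8.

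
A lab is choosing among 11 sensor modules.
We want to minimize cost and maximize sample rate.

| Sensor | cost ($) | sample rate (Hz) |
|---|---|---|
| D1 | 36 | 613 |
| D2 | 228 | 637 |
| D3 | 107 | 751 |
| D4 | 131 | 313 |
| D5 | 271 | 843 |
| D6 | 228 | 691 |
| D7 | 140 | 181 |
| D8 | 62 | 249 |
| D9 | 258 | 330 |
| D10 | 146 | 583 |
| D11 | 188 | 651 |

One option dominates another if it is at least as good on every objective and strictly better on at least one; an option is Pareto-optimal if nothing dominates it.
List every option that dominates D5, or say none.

D1: worse on sample rate (613 vs 843).
D2: worse on sample rate (637 vs 843).
D3: worse on sample rate (751 vs 843).
D4: worse on sample rate (313 vs 843).
D6: worse on sample rate (691 vs 843).
D7: worse on sample rate (181 vs 843).
D8: worse on sample rate (249 vs 843).
D9: worse on sample rate (330 vs 843).
D10: worse on sample rate (583 vs 843).
D11: worse on sample rate (651 vs 843).
No option dominates D5.

none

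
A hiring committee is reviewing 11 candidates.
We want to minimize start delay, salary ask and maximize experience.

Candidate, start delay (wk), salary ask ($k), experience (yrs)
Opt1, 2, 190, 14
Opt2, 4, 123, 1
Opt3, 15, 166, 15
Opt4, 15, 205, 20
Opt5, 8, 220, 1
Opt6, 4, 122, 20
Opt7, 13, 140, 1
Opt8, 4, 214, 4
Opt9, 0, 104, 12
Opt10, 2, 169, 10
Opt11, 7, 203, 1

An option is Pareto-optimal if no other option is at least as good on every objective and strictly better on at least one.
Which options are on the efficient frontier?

Opt1, Opt6, Opt9

Opt1: not dominated.
Opt2: dominated by Opt6 (start delay 4≤4, salary ask 122≤123, experience 20≥1).
Opt3: dominated by Opt6 (start delay 4≤15, salary ask 122≤166, experience 20≥15).
Opt4: dominated by Opt6 (start delay 4≤15, salary ask 122≤205, experience 20≥20).
Opt5: dominated by Opt1 (start delay 2≤8, salary ask 190≤220, experience 14≥1).
Opt6: not dominated.
Opt7: dominated by Opt2 (start delay 4≤13, salary ask 123≤140, experience 1≥1).
Opt8: dominated by Opt1 (start delay 2≤4, salary ask 190≤214, experience 14≥4).
Opt9: not dominated (best start delay).
Opt10: dominated by Opt9 (start delay 0≤2, salary ask 104≤169, experience 12≥10).
Opt11: dominated by Opt1 (start delay 2≤7, salary ask 190≤203, experience 14≥1).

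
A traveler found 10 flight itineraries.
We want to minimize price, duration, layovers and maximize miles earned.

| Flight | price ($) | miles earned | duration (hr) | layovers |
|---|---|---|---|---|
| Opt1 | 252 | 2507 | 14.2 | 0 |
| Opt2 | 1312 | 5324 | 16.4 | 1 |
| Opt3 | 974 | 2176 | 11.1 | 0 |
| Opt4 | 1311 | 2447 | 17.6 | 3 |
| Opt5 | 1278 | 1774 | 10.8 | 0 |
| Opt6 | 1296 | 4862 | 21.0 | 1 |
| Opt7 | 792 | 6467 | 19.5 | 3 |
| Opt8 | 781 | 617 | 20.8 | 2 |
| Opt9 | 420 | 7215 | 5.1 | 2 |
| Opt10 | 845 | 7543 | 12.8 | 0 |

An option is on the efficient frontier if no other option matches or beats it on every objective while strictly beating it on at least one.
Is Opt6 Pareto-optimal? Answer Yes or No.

Opt10 vs Opt6: price 845≤1296, miles earned 7543≥4862, duration 12.8≤21.0, layovers 0≤1 — Opt10 is at least as good on every objective and strictly better on at least one, so Opt10 dominates Opt6.

No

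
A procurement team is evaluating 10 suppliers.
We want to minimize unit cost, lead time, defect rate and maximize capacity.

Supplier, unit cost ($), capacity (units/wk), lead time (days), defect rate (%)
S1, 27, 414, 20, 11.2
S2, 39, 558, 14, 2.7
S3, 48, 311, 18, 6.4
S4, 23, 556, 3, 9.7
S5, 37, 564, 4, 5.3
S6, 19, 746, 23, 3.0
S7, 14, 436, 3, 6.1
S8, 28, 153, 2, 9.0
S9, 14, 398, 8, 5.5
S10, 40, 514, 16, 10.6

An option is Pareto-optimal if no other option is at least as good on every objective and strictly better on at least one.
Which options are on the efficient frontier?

S1: dominated by S4 (unit cost 23≤27, capacity 556≥414, lead time 3≤20, defect rate 9.7≤11.2).
S2: not dominated (best defect rate).
S3: dominated by S2 (unit cost 39≤48, capacity 558≥311, lead time 14≤18, defect rate 2.7≤6.4).
S4: not dominated.
S5: not dominated.
S6: not dominated (best capacity).
S7: not dominated.
S8: not dominated (best lead time).
S9: not dominated.
S10: dominated by S2 (unit cost 39≤40, capacity 558≥514, lead time 14≤16, defect rate 2.7≤10.6).

S2, S4, S5, S6, S7, S8, S9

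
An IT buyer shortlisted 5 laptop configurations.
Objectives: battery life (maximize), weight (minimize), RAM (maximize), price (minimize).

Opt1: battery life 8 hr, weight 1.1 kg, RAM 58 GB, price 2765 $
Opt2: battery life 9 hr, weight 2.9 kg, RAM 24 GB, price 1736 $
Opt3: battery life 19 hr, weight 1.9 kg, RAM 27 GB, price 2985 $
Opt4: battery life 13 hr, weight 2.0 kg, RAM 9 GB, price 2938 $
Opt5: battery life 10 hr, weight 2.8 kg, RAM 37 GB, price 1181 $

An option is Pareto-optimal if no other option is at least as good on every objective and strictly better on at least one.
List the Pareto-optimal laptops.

Opt1, Opt3, Opt4, Opt5

Opt1: not dominated (best weight).
Opt2: dominated by Opt5 (battery life 10≥9, weight 2.8≤2.9, RAM 37≥24, price 1181≤1736).
Opt3: not dominated (best battery life).
Opt4: not dominated.
Opt5: not dominated (best price).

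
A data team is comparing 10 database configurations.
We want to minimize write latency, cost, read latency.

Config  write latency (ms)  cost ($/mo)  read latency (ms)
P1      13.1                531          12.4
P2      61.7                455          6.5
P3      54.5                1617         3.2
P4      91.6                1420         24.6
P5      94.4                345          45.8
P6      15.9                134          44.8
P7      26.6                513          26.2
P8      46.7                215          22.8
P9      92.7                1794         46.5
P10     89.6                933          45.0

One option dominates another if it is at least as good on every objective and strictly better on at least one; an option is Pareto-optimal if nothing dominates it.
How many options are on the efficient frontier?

P1: not dominated (best write latency).
P2: not dominated.
P3: not dominated (best read latency).
P4: dominated by P1 (write latency 13.1≤91.6, cost 531≤1420, read latency 12.4≤24.6).
P5: dominated by P6 (write latency 15.9≤94.4, cost 134≤345, read latency 44.8≤45.8).
P6: not dominated (best cost).
P7: not dominated.
P8: not dominated.
P9: dominated by P1 (write latency 13.1≤92.7, cost 531≤1794, read latency 12.4≤46.5).
P10: dominated by P1 (write latency 13.1≤89.6, cost 531≤933, read latency 12.4≤45.0).
Pareto-optimal: P1, P2, P3, P6, P7, P8 → 6.

6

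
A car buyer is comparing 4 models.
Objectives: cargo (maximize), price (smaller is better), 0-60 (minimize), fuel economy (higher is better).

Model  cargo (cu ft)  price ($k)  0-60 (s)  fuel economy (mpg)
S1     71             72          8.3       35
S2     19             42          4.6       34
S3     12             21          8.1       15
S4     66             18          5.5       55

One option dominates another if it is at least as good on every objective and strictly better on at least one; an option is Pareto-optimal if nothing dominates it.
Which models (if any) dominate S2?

S1: worse on price (72 vs 42).
S3: worse on cargo (12 vs 19).
S4: worse on 0-60 (5.5 vs 4.6).
No option dominates S2.

none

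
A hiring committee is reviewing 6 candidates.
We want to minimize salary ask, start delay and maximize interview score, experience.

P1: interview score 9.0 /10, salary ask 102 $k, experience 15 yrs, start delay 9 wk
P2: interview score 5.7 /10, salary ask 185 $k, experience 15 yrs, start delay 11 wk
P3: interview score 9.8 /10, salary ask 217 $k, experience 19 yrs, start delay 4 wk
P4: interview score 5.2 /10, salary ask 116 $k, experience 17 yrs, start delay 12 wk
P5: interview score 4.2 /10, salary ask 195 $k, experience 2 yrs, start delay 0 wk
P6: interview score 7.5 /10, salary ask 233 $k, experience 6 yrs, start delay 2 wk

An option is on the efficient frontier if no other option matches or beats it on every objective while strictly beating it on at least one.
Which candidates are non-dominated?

P1: not dominated (best salary ask).
P2: dominated by P1 (interview score 9.0≥5.7, salary ask 102≤185, experience 15≥15, start delay 9≤11).
P3: not dominated (best interview score).
P4: not dominated.
P5: not dominated (best start delay).
P6: not dominated.

P1, P3, P4, P5, P6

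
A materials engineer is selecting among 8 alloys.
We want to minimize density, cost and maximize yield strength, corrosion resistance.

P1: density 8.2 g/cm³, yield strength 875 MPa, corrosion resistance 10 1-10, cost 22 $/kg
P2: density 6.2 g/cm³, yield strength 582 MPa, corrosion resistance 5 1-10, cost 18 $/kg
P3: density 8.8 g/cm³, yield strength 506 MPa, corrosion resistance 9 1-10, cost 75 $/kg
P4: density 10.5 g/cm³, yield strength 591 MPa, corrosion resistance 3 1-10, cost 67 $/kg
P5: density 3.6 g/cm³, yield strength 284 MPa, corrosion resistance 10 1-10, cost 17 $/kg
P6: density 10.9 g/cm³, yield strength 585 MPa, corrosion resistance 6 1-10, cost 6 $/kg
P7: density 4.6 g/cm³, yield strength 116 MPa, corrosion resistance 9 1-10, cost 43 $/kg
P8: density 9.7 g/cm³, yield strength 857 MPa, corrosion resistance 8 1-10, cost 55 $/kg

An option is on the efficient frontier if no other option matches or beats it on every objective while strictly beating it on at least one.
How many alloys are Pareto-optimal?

P1: not dominated (best yield strength).
P2: not dominated.
P3: dominated by P1 (density 8.2≤8.8, yield strength 875≥506, corrosion resistance 10≥9, cost 22≤75).
P4: dominated by P1 (density 8.2≤10.5, yield strength 875≥591, corrosion resistance 10≥3, cost 22≤67).
P5: not dominated (best density).
P6: not dominated (best cost).
P7: dominated by P5 (density 3.6≤4.6, yield strength 284≥116, corrosion resistance 10≥9, cost 17≤43).
P8: dominated by P1 (density 8.2≤9.7, yield strength 875≥857, corrosion resistance 10≥8, cost 22≤55).
Pareto-optimal: P1, P2, P5, P6 → 4.

4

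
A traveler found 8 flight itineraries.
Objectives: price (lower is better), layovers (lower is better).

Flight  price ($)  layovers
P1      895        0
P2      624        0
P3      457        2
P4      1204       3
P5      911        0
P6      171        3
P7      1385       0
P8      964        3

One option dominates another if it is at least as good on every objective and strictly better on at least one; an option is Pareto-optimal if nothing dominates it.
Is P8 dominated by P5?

P5 vs P8: price 911≤964, layovers 0≤3 — P5 is at least as good on every objective with at least one strict improvement.

Yes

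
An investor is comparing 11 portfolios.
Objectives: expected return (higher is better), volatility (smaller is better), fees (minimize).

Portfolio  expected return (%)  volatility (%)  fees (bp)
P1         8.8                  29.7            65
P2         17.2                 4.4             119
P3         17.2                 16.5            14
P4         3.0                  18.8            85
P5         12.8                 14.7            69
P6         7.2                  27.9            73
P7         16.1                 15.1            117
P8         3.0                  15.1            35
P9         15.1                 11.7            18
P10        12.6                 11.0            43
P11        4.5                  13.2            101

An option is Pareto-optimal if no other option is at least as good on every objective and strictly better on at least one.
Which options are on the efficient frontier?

P1: dominated by P3 (expected return 17.2≥8.8, volatility 16.5≤29.7, fees 14≤65).
P2: not dominated (best volatility).
P3: not dominated (best fees).
P4: dominated by P3 (expected return 17.2≥3.0, volatility 16.5≤18.8, fees 14≤85).
P5: dominated by P9 (expected return 15.1≥12.8, volatility 11.7≤14.7, fees 18≤69).
P6: dominated by P3 (expected return 17.2≥7.2, volatility 16.5≤27.9, fees 14≤73).
P7: not dominated.
P8: dominated by P9 (expected return 15.1≥3.0, volatility 11.7≤15.1, fees 18≤35).
P9: not dominated.
P10: not dominated.
P11: dominated by P9 (expected return 15.1≥4.5, volatility 11.7≤13.2, fees 18≤101).

P2, P3, P7, P9, P10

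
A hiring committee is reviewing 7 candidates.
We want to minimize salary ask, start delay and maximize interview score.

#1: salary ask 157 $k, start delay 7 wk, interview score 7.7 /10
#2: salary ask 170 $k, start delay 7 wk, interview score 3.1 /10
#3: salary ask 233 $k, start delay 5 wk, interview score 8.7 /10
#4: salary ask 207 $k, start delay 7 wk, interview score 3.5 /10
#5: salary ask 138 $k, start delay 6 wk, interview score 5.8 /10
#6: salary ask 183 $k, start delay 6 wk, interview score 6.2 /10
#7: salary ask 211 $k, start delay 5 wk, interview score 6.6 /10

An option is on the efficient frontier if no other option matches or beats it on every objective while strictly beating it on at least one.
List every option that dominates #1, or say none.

none

#2: worse on salary ask (170 vs 157).
#3: worse on salary ask (233 vs 157).
#4: worse on salary ask (207 vs 157).
#5: worse on interview score (5.8 vs 7.7).
#6: worse on salary ask (183 vs 157).
#7: worse on salary ask (211 vs 157).
No option dominates #1.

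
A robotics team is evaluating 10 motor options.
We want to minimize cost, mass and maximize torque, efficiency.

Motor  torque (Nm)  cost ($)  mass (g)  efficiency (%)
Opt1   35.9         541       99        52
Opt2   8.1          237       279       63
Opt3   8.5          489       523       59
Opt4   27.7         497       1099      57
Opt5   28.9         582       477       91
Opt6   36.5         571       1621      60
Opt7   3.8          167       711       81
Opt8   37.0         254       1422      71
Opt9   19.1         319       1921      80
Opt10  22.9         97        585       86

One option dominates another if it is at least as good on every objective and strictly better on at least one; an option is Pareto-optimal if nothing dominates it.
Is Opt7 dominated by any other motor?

Opt10 vs Opt7: torque 22.9≥3.8, cost 97≤167, mass 585≤711, efficiency 86≥81 — Opt10 is at least as good on every objective and strictly better on at least one, so Opt10 dominates Opt7.

Yes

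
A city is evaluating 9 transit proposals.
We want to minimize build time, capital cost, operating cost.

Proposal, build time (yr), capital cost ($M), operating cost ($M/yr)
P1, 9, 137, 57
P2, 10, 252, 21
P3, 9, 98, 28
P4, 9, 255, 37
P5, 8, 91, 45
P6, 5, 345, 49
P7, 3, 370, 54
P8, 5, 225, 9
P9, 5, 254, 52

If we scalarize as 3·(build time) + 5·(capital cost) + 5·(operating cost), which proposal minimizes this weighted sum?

P3

P1: 3·9 + 5·137 + 5·57 = 997
P2: 3·10 + 5·252 + 5·21 = 1395
P3: 3·9 + 5·98 + 5·28 = 657
P4: 3·9 + 5·255 + 5·37 = 1487
P5: 3·8 + 5·91 + 5·45 = 704
P6: 3·5 + 5·345 + 5·49 = 1985
P7: 3·3 + 5·370 + 5·54 = 2129
P8: 3·5 + 5·225 + 5·9 = 1185
P9: 3·5 + 5·254 + 5·52 = 1545
Lowest: P3 at 657.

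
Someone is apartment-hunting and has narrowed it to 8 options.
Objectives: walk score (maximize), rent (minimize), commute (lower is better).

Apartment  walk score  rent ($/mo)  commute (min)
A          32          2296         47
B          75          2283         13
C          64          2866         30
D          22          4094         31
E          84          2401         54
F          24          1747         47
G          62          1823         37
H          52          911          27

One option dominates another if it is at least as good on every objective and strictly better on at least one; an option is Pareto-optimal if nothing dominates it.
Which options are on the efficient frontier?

A: dominated by B (walk score 75≥32, rent 2283≤2296, commute 13≤47).
B: not dominated (best commute).
C: dominated by B (walk score 75≥64, rent 2283≤2866, commute 13≤30).
D: dominated by B (walk score 75≥22, rent 2283≤4094, commute 13≤31).
E: not dominated (best walk score).
F: dominated by H (walk score 52≥24, rent 911≤1747, commute 27≤47).
G: not dominated.
H: not dominated (best rent).

B, E, G, H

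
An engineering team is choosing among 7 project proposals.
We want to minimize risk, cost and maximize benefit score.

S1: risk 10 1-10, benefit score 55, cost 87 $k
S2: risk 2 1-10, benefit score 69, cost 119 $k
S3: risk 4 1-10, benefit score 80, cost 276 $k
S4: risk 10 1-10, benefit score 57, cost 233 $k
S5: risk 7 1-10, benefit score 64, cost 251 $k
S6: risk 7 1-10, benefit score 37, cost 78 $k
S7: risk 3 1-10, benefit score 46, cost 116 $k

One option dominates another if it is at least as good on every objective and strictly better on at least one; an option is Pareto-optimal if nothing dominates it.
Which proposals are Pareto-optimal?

S1: not dominated.
S2: not dominated (best risk).
S3: not dominated (best benefit score).
S4: dominated by S2 (risk 2≤10, benefit score 69≥57, cost 119≤233).
S5: dominated by S2 (risk 2≤7, benefit score 69≥64, cost 119≤251).
S6: not dominated (best cost).
S7: not dominated.

S1, S2, S3, S6, S7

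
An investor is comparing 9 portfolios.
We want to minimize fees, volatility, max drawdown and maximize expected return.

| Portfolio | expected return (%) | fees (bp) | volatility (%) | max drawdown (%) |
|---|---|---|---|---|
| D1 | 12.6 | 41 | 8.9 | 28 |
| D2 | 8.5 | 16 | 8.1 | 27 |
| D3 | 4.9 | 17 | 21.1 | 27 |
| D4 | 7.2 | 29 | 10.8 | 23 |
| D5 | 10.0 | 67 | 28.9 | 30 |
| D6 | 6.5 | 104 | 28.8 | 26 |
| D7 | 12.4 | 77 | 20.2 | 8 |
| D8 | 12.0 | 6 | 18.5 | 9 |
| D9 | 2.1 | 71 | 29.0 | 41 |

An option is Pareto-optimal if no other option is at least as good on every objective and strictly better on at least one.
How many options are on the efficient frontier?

D1: not dominated (best expected return).
D2: not dominated (best volatility).
D3: dominated by D2 (expected return 8.5≥4.9, fees 16≤17, volatility 8.1≤21.1, max drawdown 27≤27).
D4: not dominated.
D5: dominated by D1 (expected return 12.6≥10.0, fees 41≤67, volatility 8.9≤28.9, max drawdown 28≤30).
D6: dominated by D4 (expected return 7.2≥6.5, fees 29≤104, volatility 10.8≤28.8, max drawdown 23≤26).
D7: not dominated (best max drawdown).
D8: not dominated (best fees).
D9: dominated by D1 (expected return 12.6≥2.1, fees 41≤71, volatility 8.9≤29.0, max drawdown 28≤41).
Pareto-optimal: D1, D2, D4, D7, D8 → 5.

5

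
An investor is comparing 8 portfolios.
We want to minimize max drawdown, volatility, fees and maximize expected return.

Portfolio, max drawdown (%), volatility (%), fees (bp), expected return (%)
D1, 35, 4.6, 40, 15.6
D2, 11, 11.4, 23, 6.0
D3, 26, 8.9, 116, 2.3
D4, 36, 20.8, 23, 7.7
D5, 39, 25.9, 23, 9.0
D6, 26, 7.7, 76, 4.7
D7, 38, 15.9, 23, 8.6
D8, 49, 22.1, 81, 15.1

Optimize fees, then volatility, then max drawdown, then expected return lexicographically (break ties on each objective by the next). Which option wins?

D2

First minimize fees: best is 23, kept {D2, D4, D5, D7}.
Then minimize volatility: best is 11.4, kept {D2}.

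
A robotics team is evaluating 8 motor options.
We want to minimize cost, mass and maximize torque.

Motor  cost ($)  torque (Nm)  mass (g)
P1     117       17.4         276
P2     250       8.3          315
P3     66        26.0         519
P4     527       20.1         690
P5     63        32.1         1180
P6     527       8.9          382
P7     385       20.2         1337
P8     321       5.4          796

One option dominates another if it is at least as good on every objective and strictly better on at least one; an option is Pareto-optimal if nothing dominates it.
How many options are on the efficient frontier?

P1: not dominated (best mass).
P2: dominated by P1 (cost 117≤250, torque 17.4≥8.3, mass 276≤315).
P3: not dominated.
P4: dominated by P3 (cost 66≤527, torque 26.0≥20.1, mass 519≤690).
P5: not dominated (best cost).
P6: dominated by P1 (cost 117≤527, torque 17.4≥8.9, mass 276≤382).
P7: dominated by P3 (cost 66≤385, torque 26.0≥20.2, mass 519≤1337).
P8: dominated by P1 (cost 117≤321, torque 17.4≥5.4, mass 276≤796).
Pareto-optimal: P1, P3, P5 → 3.

3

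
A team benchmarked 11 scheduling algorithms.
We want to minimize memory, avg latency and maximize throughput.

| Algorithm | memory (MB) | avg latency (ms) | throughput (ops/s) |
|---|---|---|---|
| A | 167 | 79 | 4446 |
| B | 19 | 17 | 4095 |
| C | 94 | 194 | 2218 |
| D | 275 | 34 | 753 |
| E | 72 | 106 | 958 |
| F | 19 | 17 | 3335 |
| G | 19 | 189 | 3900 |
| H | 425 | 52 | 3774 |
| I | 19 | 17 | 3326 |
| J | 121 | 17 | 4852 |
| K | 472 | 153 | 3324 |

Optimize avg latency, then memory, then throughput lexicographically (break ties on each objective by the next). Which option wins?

B

First minimize avg latency: best is 17, kept {B, F, I, J}.
Then minimize memory: best is 19, kept {B, F, I}.
Then maximize throughput: best is 4095, kept {B}.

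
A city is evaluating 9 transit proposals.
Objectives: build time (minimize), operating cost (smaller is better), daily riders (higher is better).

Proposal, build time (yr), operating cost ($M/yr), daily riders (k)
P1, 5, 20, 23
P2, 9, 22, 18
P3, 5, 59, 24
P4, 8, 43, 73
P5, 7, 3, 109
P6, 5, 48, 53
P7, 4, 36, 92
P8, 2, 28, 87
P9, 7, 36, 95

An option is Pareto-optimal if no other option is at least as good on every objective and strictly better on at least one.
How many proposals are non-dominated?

4

P1: not dominated.
P2: dominated by P1 (build time 5≤9, operating cost 20≤22, daily riders 23≥18).
P3: dominated by P6 (build time 5≤5, operating cost 48≤59, daily riders 53≥24).
P4: dominated by P5 (build time 7≤8, operating cost 3≤43, daily riders 109≥73).
P5: not dominated (best operating cost).
P6: dominated by P7 (build time 4≤5, operating cost 36≤48, daily riders 92≥53).
P7: not dominated.
P8: not dominated (best build time).
P9: dominated by P5 (build time 7≤7, operating cost 3≤36, daily riders 109≥95).
Pareto-optimal: P1, P5, P7, P8 → 4.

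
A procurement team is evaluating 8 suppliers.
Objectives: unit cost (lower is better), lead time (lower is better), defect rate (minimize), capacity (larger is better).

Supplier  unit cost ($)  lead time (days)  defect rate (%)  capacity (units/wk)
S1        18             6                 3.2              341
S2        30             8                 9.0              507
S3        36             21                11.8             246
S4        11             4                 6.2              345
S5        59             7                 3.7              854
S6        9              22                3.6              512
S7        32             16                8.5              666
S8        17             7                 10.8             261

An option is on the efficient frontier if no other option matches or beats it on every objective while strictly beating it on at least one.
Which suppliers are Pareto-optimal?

S1: not dominated (best defect rate).
S2: not dominated.
S3: dominated by S1 (unit cost 18≤36, lead time 6≤21, defect rate 3.2≤11.8, capacity 341≥246).
S4: not dominated (best lead time).
S5: not dominated (best capacity).
S6: not dominated (best unit cost).
S7: not dominated.
S8: dominated by S4 (unit cost 11≤17, lead time 4≤7, defect rate 6.2≤10.8, capacity 345≥261).

S1, S2, S4, S5, S6, S7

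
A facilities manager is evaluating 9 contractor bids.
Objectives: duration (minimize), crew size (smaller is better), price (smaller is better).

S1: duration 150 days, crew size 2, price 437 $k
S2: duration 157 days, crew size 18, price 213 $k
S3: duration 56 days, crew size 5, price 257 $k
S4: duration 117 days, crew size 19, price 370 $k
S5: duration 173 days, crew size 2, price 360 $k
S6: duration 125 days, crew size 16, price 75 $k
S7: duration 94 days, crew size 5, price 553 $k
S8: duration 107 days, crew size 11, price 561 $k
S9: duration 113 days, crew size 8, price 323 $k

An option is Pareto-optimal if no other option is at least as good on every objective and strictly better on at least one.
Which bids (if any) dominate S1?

S2: worse on duration (157 vs 150).
S3: worse on crew size (5 vs 2).
S4: worse on crew size (19 vs 2).
S5: worse on duration (173 vs 150).
S6: worse on crew size (16 vs 2).
S7: worse on crew size (5 vs 2).
S8: worse on crew size (11 vs 2).
S9: worse on crew size (8 vs 2).
No option dominates S1.

none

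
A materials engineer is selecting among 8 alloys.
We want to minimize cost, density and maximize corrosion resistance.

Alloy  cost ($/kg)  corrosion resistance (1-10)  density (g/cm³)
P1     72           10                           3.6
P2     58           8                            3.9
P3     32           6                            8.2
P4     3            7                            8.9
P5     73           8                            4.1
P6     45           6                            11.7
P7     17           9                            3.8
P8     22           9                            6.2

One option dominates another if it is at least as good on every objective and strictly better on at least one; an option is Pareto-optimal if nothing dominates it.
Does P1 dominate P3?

No

P1 vs P3: P1 is worse on cost (72 vs 32), so it does not dominate P3.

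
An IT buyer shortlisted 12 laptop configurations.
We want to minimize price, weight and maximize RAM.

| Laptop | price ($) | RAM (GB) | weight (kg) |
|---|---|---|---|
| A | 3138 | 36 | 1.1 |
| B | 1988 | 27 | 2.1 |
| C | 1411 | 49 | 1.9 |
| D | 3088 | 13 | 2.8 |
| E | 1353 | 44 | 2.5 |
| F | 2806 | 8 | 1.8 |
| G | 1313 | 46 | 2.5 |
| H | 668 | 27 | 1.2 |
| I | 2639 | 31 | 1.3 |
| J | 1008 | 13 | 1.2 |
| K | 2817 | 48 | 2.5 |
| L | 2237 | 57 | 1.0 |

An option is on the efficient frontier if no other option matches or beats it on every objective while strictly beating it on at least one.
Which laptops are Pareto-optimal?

C, G, H, L

A: dominated by L (price 2237≤3138, RAM 57≥36, weight 1.0≤1.1).
B: dominated by C (price 1411≤1988, RAM 49≥27, weight 1.9≤2.1).
C: not dominated.
D: dominated by B (price 1988≤3088, RAM 27≥13, weight 2.1≤2.8).
E: dominated by G (price 1313≤1353, RAM 46≥44, weight 2.5≤2.5).
F: dominated by H (price 668≤2806, RAM 27≥8, weight 1.2≤1.8).
G: not dominated.
H: not dominated (best price).
I: dominated by L (price 2237≤2639, RAM 57≥31, weight 1.0≤1.3).
J: dominated by H (price 668≤1008, RAM 27≥13, weight 1.2≤1.2).
K: dominated by C (price 1411≤2817, RAM 49≥48, weight 1.9≤2.5).
L: not dominated (best RAM).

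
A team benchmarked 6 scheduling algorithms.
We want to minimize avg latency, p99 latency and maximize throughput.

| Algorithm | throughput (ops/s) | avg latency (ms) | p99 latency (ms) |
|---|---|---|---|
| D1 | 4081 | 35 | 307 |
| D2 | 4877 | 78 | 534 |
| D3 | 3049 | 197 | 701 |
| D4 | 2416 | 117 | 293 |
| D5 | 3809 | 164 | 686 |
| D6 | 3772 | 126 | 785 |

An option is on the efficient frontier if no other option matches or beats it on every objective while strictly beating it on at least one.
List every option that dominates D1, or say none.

D2: worse on avg latency (78 vs 35).
D3: worse on throughput (3049 vs 4081).
D4: worse on throughput (2416 vs 4081).
D5: worse on throughput (3809 vs 4081).
D6: worse on throughput (3772 vs 4081).
No option dominates D1.

none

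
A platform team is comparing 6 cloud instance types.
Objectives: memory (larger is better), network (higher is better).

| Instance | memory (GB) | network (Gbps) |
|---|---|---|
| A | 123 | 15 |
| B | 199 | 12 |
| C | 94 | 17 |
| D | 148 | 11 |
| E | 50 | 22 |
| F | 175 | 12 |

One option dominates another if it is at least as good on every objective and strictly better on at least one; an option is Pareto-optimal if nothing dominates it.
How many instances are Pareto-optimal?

A: not dominated.
B: not dominated (best memory).
C: not dominated.
D: dominated by B (memory 199≥148, network 12≥11).
E: not dominated (best network).
F: dominated by B (memory 199≥175, network 12≥12).
Pareto-optimal: A, B, C, E → 4.

4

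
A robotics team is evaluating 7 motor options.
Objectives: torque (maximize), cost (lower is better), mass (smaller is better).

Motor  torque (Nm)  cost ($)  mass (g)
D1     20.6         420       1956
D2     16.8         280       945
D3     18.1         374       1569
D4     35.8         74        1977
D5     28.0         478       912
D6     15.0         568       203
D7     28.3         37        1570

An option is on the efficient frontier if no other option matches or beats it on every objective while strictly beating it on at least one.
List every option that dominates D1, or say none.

D7

D7: torque 28.3≥20.6, cost 37≤420, mass 1570≤1956 — dominates D1.
Others (D2, D3, D4, D5, D6) are each worse than D1 on at least one objective.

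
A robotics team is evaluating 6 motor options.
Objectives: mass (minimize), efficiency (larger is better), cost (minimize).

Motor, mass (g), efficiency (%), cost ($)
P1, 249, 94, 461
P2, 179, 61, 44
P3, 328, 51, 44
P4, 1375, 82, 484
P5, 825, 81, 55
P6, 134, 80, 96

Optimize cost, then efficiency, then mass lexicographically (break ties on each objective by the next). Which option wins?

First minimize cost: best is 44, kept {P2, P3}.
Then maximize efficiency: best is 61, kept {P2}.

P2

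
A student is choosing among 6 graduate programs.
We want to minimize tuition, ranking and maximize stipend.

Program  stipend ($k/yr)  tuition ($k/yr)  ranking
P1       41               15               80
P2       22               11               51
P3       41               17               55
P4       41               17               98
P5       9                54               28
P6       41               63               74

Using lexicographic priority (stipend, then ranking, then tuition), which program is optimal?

First maximize stipend: best is 41, kept {P1, P3, P4, P6}.
Then minimize ranking: best is 55, kept {P3}.

P3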